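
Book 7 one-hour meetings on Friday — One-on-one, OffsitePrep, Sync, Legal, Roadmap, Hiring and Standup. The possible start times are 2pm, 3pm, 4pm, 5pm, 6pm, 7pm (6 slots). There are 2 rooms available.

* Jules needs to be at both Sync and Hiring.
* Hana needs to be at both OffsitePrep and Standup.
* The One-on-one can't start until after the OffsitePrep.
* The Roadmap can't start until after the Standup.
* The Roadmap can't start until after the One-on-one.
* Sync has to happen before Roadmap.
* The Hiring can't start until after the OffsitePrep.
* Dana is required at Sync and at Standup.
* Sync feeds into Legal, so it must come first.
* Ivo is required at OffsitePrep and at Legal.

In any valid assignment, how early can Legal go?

Precedence pushes Legal to at least 3pm.
Legal at 3pm is achievable: Roadmap in 5pm, Legal in 3pm, OffsitePrep in 2pm, Hiring in 4pm, Standup in 4pm, Sync in 2pm, One-on-one in 3pm.

3pm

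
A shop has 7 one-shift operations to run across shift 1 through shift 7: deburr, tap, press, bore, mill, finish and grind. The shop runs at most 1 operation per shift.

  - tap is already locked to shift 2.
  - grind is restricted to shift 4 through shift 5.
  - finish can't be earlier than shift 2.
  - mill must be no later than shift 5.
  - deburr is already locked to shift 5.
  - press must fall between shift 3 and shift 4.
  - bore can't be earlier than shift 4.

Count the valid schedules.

Enumerating: bore -> shift 6; deburr -> shift 5; mill -> shift 1; press -> shift 3; finish -> shift 7; tap -> shift 2; grind -> shift 4 | grind in shift 4, finish in shift 6, tap in shift 2, deburr in shift 5, press in shift 3, mill in shift 1, bore in shift 7.

2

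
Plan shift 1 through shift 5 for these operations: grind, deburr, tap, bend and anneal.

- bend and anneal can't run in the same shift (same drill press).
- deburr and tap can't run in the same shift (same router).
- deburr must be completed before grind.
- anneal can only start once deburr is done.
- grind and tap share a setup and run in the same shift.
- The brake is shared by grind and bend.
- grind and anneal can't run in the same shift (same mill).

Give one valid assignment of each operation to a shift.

bend -> shift 1, tap -> shift 2, anneal -> shift 3, grind -> shift 2, deburr -> shift 1

Checking: deburr(shift 1) before grind(shift 2); deburr(shift 1) before anneal(shift 3); grind(shift 2) != bend(shift 1); grind(shift 2) != anneal(shift 3); bend(shift 1) != anneal(shift 3); deburr(shift 1) != tap(shift 2); grind = tap = shift 2.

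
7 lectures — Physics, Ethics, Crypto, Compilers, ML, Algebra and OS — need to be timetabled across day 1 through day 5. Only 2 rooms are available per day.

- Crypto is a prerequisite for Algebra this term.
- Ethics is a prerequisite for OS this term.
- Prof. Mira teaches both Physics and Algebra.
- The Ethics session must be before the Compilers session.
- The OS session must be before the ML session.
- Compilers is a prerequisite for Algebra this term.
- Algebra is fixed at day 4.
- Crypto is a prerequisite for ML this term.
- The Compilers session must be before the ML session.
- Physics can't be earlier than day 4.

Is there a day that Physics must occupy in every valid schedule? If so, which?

Physics's window is day 4–day 5.
Algebra is fixed at day 4, and Physics can't share a day with Algebra.
So Physics must be day 5.

day 5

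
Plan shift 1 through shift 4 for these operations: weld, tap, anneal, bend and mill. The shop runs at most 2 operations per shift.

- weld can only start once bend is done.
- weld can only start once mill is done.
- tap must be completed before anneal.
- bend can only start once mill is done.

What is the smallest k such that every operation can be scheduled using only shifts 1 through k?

The precedence chain requires at least 3 distinct shifts.
With at most 2 per shift and 5 operations, at least 3 shifts are needed.
3 works (last occupied shift: shift 3): for example mill -> shift 1, tap -> shift 1, anneal -> shift 2, weld -> shift 3, bend -> shift 2.

3 shifts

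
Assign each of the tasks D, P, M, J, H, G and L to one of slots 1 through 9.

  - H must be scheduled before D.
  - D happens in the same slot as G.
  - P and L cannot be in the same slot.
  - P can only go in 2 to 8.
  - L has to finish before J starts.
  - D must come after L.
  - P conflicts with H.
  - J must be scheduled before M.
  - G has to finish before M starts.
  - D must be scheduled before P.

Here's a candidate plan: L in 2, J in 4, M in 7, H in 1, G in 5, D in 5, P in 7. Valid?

Yes

D must come after L — holds.
G has to finish before M starts — holds.
J must be scheduled before M — holds.
L has to finish before J starts — holds.
P conflicts with H — holds.
P can only go in 2 to 8 — holds.
D happens in the same slot as G — holds.
H must be scheduled before D — holds.
P and L cannot be in the same slot — holds.
D must be scheduled before P — holds.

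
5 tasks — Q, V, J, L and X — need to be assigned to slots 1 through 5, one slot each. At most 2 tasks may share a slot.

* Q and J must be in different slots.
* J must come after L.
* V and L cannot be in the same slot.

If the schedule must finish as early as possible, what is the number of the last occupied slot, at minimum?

3

The precedence chain requires at least 2 distinct slots.
With at most 2 per slot and 5 tasks, at least 3 slots are needed.
3 works (last occupied slot: 3): for example V in 2; J in 2; L in 1; X in 3; Q in 1.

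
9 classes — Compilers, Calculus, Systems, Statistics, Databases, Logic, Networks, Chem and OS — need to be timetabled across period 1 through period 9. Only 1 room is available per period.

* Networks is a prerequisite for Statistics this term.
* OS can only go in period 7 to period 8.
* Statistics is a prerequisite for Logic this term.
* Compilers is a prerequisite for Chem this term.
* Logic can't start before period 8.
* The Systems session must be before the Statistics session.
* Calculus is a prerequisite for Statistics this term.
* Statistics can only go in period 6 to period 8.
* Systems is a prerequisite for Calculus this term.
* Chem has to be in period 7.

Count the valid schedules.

Splitting on Compilers: it can be period 1 (12), period 2 (12), period 3 (12), period 4 (12), period 5 (12). Listing each branch's schedules as (Calculus, Systems, Statistics, Databases, Logic, Networks, Chem, OS) by period number:
Compilers=period 1: (3,2,6,4,9,5,7,8) (3,2,6,5,9,4,7,8) (4,2,6,3,9,5,7,8) (4,2,6,5,9,3,7,8) (4,3,6,2,9,5,7,8) (4,3,6,5,9,2,7,8) (5,2,6,3,9,4,7,8) (5,2,6,4,9,3,7,8) (5,3,6,2,9,4,7,8) (5,3,6,4,9,2,7,8) (5,4,6,2,9,3,7,8) (5,4,6,3,9,2,7,8) — 12.
Compilers=period 2: (3,1,6,4,9,5,7,8) (3,1,6,5,9,4,7,8) (4,1,6,3,9,5,7,8) (4,1,6,5,9,3,7,8) (4,3,6,1,9,5,7,8) (4,3,6,5,9,1,7,8) (5,1,6,3,9,4,7,8) (5,1,6,4,9,3,7,8) (5,3,6,1,9,4,7,8) (5,3,6,4,9,1,7,8) (5,4,6,1,9,3,7,8) (5,4,6,3,9,1,7,8) — 12.
Compilers=period 3: (2,1,6,4,9,5,7,8) (2,1,6,5,9,4,7,8) (4,1,6,2,9,5,7,8) (4,1,6,5,9,2,7,8) (4,2,6,1,9,5,7,8) (4,2,6,5,9,1,7,8) (5,1,6,2,9,4,7,8) (5,1,6,4,9,2,7,8) (5,2,6,1,9,4,7,8) (5,2,6,4,9,1,7,8) (5,4,6,1,9,2,7,8) (5,4,6,2,9,1,7,8) — 12.
Compilers=period 4: (2,1,6,3,9,5,7,8) (2,1,6,5,9,3,7,8) (3,1,6,2,9,5,7,8) (3,1,6,5,9,2,7,8) (3,2,6,1,9,5,7,8) (3,2,6,5,9,1,7,8) (5,1,6,2,9,3,7,8) (5,1,6,3,9,2,7,8) (5,2,6,1,9,3,7,8) (5,2,6,3,9,1,7,8) (5,3,6,1,9,2,7,8) (5,3,6,2,9,1,7,8) — 12.
Compilers=period 5: (2,1,6,3,9,4,7,8) (2,1,6,4,9,3,7,8) (3,1,6,2,9,4,7,8) (3,1,6,4,9,2,7,8) (3,2,6,1,9,4,7,8) (3,2,6,4,9,1,7,8) (4,1,6,2,9,3,7,8) (4,1,6,3,9,2,7,8) (4,2,6,1,9,3,7,8) (4,2,6,3,9,1,7,8) (4,3,6,1,9,2,7,8) (4,3,6,2,9,1,7,8) — 12.
Summing: 12 + 12 + 12 + 12 + 12 = 60.

60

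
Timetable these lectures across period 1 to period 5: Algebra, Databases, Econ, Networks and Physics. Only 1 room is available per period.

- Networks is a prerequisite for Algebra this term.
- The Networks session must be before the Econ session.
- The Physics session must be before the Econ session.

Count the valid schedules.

25

Splitting on Algebra: it can be period 2 (3), period 3 (6), period 4 (8), period 5 (8). Listing each branch's schedules as (Databases, Econ, Networks, Physics) by period number:
Algebra=period 2: (3,5,1,4) (4,5,1,3) (5,4,1,3) — 3.
Algebra=period 3: (1,5,2,4) (2,5,1,4) (4,5,1,2) (4,5,2,1) (5,4,1,2) (5,4,2,1) — 6.
Algebra=period 4: (1,5,2,3) (1,5,3,2) (2,5,1,3) (2,5,3,1) (3,5,1,2) (3,5,2,1) (5,3,1,2) (5,3,2,1) — 8.
Algebra=period 5: (1,4,2,3) (1,4,3,2) (2,4,1,3) (2,4,3,1) (3,4,1,2) (3,4,2,1) (4,3,1,2) (4,3,2,1) — 8.
Summing: 3 + 6 + 8 + 8 = 25.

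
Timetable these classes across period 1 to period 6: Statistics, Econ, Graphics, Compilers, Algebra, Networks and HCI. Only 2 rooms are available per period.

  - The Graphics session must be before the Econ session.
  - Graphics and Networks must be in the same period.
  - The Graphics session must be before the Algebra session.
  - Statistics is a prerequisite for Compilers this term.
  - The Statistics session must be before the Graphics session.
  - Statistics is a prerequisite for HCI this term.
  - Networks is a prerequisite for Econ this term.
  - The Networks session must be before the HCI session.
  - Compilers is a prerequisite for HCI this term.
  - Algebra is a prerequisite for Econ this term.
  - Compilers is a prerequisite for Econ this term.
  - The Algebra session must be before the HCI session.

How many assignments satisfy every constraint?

Splitting on Statistics: it can be period 1 (41), period 2 (9), period 3 (1). Listing each branch's schedules as (Econ, Graphics, Compilers, Algebra, Networks, HCI) by period number:
Statistics=period 1: (4,2,3,3,2,4) (4,2,3,3,2,5) (4,2,3,3,2,6) (5,2,3,3,2,4) (5,2,3,3,2,5) (5,2,3,3,2,6) (5,2,3,4,2,5) (5,2,3,4,2,6) (5,2,4,3,2,5) (5,2,4,3,2,6) (5,2,4,4,2,5) (5,2,4,4,2,6) (5,3,2,4,3,5) (5,3,2,4,3,6) (5,3,4,4,3,5) (5,3,4,4,3,6) (6,2,3,3,2,4) (6,2,3,3,2,5) (6,2,3,3,2,6) (6,2,3,4,2,5) (6,2,3,4,2,6) (6,2,3,5,2,6) (6,2,4,3,2,5) (6,2,4,3,2,6) (6,2,4,4,2,5) (6,2,4,4,2,6) (6,2,4,5,2,6) (6,2,5,3,2,6) (6,2,5,4,2,6) (6,2,5,5,2,6) (6,3,2,4,3,5) (6,3,2,4,3,6) (6,3,2,5,3,6) (6,3,4,4,3,5) (6,3,4,4,3,6) (6,3,4,5,3,6) (6,3,5,4,3,6) (6,3,5,5,3,6) (6,4,2,5,4,6) (6,4,3,5,4,6) (6,4,5,5,4,6) — 41.
Statistics=period 2: (5,3,4,4,3,5) (5,3,4,4,3,6) (6,3,4,4,3,5) (6,3,4,4,3,6) (6,3,4,5,3,6) (6,3,5,4,3,6) (6,3,5,5,3,6) (6,4,3,5,4,6) (6,4,5,5,4,6) — 9.
Statistics=period 3: (6,4,5,5,4,6) — 1.
Summing: 41 + 9 + 1 = 51.

51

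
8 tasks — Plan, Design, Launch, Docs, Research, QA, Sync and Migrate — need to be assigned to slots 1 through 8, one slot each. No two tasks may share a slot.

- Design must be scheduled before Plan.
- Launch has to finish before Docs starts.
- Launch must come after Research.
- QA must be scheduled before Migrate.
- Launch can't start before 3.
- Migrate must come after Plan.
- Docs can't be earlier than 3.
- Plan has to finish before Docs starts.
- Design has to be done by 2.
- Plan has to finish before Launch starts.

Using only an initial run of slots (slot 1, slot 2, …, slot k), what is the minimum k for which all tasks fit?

The precedence chain requires at least 4 distinct slots.
With at most 1 per slot and 8 tasks, at least 8 slots are needed.
8 works (last occupied slot: 8): for example QA in 6, Migrate in 7, Plan in 2, Research in 3, Docs in 5, Launch in 4, Design in 1, Sync in 8.

8 slots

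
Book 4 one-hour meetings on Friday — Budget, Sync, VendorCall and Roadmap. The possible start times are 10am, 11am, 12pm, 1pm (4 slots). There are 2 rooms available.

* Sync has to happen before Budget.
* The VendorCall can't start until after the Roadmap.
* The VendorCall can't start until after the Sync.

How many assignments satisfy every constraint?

31

Splitting on Budget: it can be 11am (6), 12pm (11), 1pm (14). Listing each branch's schedules as (Sync, VendorCall, Roadmap):
Budget=11am: (10am,11am,10am) (10am,12pm,10am) (10am,12pm,11am) (10am,1pm,10am) (10am,1pm,11am) (10am,1pm,12pm) — 6.
Budget=12pm: (10am,11am,10am) (10am,12pm,10am) (10am,12pm,11am) (10am,1pm,10am) (10am,1pm,11am) (10am,1pm,12pm) (11am,12pm,10am) (11am,12pm,11am) (11am,1pm,10am) (11am,1pm,11am) (11am,1pm,12pm) — 11.
Budget=1pm: (10am,11am,10am) (10am,12pm,10am) (10am,12pm,11am) (10am,1pm,10am) (10am,1pm,11am) (10am,1pm,12pm) (11am,12pm,10am) (11am,12pm,11am) (11am,1pm,10am) (11am,1pm,11am) (11am,1pm,12pm) (12pm,1pm,10am) (12pm,1pm,11am) (12pm,1pm,12pm) — 14.
Summing: 6 + 11 + 14 = 31.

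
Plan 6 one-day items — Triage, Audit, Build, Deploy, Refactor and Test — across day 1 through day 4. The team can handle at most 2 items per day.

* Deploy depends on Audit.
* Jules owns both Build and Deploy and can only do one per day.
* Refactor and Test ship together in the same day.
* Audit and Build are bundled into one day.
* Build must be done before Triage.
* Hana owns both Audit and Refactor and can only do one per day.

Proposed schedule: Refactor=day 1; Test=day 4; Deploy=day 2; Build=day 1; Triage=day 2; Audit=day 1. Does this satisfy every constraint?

Deploy depends on Audit — holds.
Build must be done before Triage — holds.
Jules owns both Build and Deploy and can only do one per day — holds.
Hana owns both Audit and Refactor and can only do one per day — violated.
The team can handle at most 2 items per day — violated.
Audit and Build are bundled into one day — holds.
Refactor and Test ship together in the same day — violated.

No. Hana owns both Audit and Refactor and can only do one per day is not satisfied.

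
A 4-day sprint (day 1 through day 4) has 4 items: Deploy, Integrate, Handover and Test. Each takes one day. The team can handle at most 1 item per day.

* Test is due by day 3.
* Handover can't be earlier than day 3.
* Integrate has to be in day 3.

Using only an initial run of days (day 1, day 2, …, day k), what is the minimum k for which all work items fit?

With at most 1 per day and 4 work items, at least 4 days are needed.
Integrate can't be placed before day 3, so the schedule must run through at least day 3.
4 works (last occupied day: day 4): for example Deploy=day 2, Test=day 1, Integrate=day 3, Handover=day 4.

4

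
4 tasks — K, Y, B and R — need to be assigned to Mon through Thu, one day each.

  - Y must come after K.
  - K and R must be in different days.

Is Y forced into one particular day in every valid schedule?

No

Y can be Tue (e.g. Y -> Tue, K -> Mon, B -> Mon, R -> Tue) or Wed (e.g. R=Tue, Y=Wed, K=Mon, B=Mon).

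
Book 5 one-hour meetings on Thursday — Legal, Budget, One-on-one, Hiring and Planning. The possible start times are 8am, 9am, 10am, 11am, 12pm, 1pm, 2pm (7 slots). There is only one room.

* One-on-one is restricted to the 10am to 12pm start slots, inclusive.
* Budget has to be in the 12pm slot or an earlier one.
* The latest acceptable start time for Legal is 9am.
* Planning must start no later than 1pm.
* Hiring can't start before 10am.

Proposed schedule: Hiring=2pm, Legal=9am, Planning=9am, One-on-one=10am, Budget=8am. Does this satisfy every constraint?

No — it violates: There is only one room

There is only one room — violated.
Budget has to be in the 12pm slot or an earlier one — holds.
Planning must start no later than 1pm — holds.
One-on-one is restricted to the 10am to 12pm start slots, inclusive — holds.
Hiring can't start before 10am — holds.
The latest acceptable start time for Legal is 9am — holds.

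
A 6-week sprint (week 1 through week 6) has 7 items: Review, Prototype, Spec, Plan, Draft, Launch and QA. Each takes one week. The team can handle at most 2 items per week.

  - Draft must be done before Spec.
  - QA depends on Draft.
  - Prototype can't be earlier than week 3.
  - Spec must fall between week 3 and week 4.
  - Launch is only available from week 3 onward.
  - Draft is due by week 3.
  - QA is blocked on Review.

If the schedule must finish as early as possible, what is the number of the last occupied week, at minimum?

4

The precedence chain requires at least 2 distinct weeks.
With at most 2 per week and 7 work items, at least 4 weeks are needed.
Prototype can't be placed before week 3, so the schedule must run through at least week 3.
4 works (last occupied week: week 4): for example Launch=week 4, Spec=week 3, Review=week 1, Plan=week 2, QA=week 2, Prototype=week 3, Draft=week 1.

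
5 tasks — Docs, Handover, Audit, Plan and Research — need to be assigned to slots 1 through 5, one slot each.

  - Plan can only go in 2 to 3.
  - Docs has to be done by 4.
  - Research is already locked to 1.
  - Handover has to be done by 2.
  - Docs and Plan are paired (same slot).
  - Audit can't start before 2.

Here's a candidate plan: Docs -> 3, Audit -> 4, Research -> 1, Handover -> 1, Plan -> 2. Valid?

Handover has to be done by 2 — holds.
Audit can't start before 2 — holds.
Docs and Plan are paired (same slot) — violated.
Research is already locked to 1 — holds.
Docs has to be done by 4 — holds.
Plan can only go in 2 to 3 — holds.

No — it violates: Docs and Plan are paired (same slot)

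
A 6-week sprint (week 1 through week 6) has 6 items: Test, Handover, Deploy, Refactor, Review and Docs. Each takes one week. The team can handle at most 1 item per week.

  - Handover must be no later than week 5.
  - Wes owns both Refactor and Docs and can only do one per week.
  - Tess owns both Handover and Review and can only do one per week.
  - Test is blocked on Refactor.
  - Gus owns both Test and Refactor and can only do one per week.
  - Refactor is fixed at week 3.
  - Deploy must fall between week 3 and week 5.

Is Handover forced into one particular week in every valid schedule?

No

Handover can be week 1 (e.g. Docs=week 6, Deploy=week 4, Refactor=week 3, Test=week 5, Handover=week 1, Review=week 2) or week 2 (e.g. Refactor -> week 3, Handover -> week 2, Docs -> week 6, Deploy -> week 4, Review -> week 1, Test -> week 5).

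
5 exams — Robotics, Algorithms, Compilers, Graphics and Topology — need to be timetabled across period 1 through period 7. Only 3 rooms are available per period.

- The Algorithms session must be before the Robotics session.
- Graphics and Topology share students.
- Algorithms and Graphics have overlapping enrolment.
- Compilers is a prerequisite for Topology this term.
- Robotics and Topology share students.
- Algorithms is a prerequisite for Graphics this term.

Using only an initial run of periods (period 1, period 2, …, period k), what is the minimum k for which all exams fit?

The precedence chain requires at least 2 distinct periods.
With at most 3 per period and 5 exams, at least 2 periods are needed.
Could 2 periods be enough, i.e. nothing placed later than period 2? No: Graphics must come after Algorithms (at period 1 or later) → {period 2}; Topology must come after Compilers (at period 1 or later) → {period 2}; Topology can't share with Graphics (period 2) → nothing is left.
So 2 periods is not enough.
3 works (last occupied period: period 3): for example Robotics=period 2, Compilers=period 1, Topology=period 3, Algorithms=period 1, Graphics=period 2.

3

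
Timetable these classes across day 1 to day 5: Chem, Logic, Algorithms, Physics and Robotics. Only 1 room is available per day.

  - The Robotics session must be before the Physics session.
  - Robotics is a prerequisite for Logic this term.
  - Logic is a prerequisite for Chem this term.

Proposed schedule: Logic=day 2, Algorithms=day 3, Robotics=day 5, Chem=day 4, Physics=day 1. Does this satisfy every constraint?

Robotics is a prerequisite for Logic this term — violated.
Logic is a prerequisite for Chem this term — holds.
The Robotics session must be before the Physics session — violated.
Only 1 room is available per day — holds.

No — it violates: The Robotics session must be before the Physics session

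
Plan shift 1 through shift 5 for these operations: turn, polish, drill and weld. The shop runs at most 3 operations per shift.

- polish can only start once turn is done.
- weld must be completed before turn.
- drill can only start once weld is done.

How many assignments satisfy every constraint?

35

Splitting on turn: it can be shift 2 (12), shift 3 (14), shift 4 (9). Listing each branch's schedules as (polish, drill, weld) by shift number:
turn=shift 2: (3,2,1) (3,3,1) (3,4,1) (3,5,1) (4,2,1) (4,3,1) (4,4,1) (4,5,1) (5,2,1) (5,3,1) (5,4,1) (5,5,1) — 12.
turn=shift 3: (4,2,1) (4,3,1) (4,3,2) (4,4,1) (4,4,2) (4,5,1) (4,5,2) (5,2,1) (5,3,1) (5,3,2) (5,4,1) (5,4,2) (5,5,1) (5,5,2) — 14.
turn=shift 4: (5,2,1) (5,3,1) (5,3,2) (5,4,1) (5,4,2) (5,4,3) (5,5,1) (5,5,2) (5,5,3) — 9.
Summing: 12 + 14 + 9 = 35.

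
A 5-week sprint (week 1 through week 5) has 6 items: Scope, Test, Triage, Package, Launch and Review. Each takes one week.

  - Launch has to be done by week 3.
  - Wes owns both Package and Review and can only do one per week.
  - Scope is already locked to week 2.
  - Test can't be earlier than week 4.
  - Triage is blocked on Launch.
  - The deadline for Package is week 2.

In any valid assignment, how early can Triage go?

Precedence pushes Triage to at least week 2.
Triage at week 2 is achievable: Review -> week 2, Triage -> week 2, Test -> week 4, Scope -> week 2, Package -> week 1, Launch -> week 1.

week 2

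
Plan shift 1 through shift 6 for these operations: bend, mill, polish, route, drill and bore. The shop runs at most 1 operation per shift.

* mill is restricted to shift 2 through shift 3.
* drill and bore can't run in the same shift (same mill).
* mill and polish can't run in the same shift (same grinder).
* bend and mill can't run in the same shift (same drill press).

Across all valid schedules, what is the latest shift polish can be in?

polish at shift 6 is achievable: bend in shift 1; mill in shift 2; bore in shift 5; route in shift 3; drill in shift 4; polish in shift 6.

shift 6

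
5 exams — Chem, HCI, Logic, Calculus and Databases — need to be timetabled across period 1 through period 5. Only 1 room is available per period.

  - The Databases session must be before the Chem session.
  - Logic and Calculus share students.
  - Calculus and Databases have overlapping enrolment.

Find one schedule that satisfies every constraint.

Chem -> period 2; Calculus -> period 5; Databases -> period 1; Logic -> period 4; HCI -> period 3

Checking: Databases(period 1) before Chem(period 2); Calculus(period 5) != Databases(period 1); Logic(period 4) != Calculus(period 5); max 1 per period (cap 1).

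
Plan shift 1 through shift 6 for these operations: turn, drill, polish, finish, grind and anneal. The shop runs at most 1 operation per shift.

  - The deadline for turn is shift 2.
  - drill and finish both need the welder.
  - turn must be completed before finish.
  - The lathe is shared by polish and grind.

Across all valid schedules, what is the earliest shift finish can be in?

Precedence pushes finish to at least shift 2.
finish at shift 2 is achievable: finish -> shift 2; polish -> shift 4; anneal -> shift 6; grind -> shift 5; turn -> shift 1; drill -> shift 3.

shift 2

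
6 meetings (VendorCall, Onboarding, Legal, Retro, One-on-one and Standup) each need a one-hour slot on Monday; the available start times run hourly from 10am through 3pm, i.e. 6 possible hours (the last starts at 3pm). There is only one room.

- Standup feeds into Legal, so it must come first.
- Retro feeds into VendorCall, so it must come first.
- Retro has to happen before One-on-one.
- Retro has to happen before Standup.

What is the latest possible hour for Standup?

Precedence pushes Standup to at least 11am; downstream work caps Standup at 2pm.
Standup at 2pm is achievable: Standup=2pm; Legal=3pm; VendorCall=11am; One-on-one=12pm; Retro=10am; Onboarding=1pm.

2pm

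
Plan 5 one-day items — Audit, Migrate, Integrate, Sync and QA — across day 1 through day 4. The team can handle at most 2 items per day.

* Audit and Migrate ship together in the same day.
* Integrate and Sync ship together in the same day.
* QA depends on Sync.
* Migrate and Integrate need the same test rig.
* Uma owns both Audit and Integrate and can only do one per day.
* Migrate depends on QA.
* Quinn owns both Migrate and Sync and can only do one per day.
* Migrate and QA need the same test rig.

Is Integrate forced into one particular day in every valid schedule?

No

Integrate can be day 1 (e.g. Integrate=day 1, Sync=day 1, QA=day 2, Migrate=day 3, Audit=day 3) or day 2 (e.g. Integrate in day 2; QA in day 3; Audit in day 4; Sync in day 2; Migrate in day 4).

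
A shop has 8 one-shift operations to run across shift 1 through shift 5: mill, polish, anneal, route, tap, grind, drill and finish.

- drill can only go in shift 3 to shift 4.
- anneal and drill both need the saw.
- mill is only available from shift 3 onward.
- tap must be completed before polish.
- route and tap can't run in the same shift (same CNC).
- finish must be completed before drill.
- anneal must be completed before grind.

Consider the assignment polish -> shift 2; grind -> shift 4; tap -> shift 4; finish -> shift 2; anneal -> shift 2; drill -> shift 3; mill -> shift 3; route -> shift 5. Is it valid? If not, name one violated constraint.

anneal must be completed before grind — holds.
anneal and drill both need the saw — holds.
route and tap can't run in the same shift (same CNC) — holds.
drill can only go in shift 3 to shift 4 — holds.
finish must be completed before drill — holds.
tap must be completed before polish — violated.
mill is only available from shift 3 onward — holds.

No. tap must be completed before polish is not satisfied.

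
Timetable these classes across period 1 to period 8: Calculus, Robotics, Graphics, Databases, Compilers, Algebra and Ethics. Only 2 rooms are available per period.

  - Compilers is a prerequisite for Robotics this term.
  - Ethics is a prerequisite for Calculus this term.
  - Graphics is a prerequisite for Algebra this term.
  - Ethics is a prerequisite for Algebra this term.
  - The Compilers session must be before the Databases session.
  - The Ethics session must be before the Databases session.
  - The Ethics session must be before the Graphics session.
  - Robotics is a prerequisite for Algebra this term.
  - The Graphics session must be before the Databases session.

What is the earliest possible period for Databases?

Precedence pushes Databases to at least period 3.
Databases at period 3 is achievable: Algebra in period 3, Ethics in period 1, Graphics in period 2, Databases in period 3, Compilers in period 1, Calculus in period 4, Robotics in period 2.

period 3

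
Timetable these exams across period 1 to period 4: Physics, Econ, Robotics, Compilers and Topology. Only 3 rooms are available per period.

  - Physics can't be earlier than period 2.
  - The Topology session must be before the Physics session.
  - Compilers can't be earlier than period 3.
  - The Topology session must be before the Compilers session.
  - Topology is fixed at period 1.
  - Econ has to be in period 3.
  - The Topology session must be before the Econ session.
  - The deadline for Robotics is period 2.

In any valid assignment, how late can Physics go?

Physics is available from period 2.
Physics at period 4 is achievable: Topology in period 1; Physics in period 4; Compilers in period 3; Econ in period 3; Robotics in period 1.

period 4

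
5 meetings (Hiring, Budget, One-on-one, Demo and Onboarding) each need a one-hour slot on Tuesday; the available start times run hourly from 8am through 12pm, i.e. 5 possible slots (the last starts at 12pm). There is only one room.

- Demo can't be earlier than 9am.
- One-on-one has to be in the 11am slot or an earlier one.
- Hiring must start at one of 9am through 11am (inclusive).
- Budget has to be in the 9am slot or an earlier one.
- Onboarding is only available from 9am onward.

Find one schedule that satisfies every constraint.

One-on-one -> 10am; Onboarding -> 12pm; Budget -> 8am; Demo -> 11am; Hiring -> 9am

Checking: Onboarding=12pm in [9am,12pm]; Hiring=9am in [9am,11am]; Budget=8am in [8am,9am]; Demo=11am in [9am,12pm]; One-on-one=10am in [8am,11am]; max 1 per slot (cap 1).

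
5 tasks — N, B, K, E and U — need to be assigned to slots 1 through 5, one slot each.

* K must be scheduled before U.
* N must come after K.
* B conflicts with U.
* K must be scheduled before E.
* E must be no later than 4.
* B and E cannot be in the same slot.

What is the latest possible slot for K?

3

Downstream work caps K at 3.
K at 3 is achievable: N in 4, E in 4, U in 4, B in 1, K in 3.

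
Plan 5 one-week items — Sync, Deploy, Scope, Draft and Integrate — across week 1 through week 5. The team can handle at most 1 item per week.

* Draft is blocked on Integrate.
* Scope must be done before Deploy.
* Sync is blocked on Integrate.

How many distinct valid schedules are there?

20

Splitting on Sync: it can be week 2 (3), week 3 (5), week 4 (6), week 5 (6). Listing each branch's schedules as (Deploy, Scope, Draft, Integrate) by week number:
Sync=week 2: (4,3,5,1) (5,3,4,1) (5,4,3,1) — 3.
Sync=week 3: (4,1,5,2) (4,2,5,1) (5,1,4,2) (5,2,4,1) (5,4,2,1) — 5.
Sync=week 4: (2,1,5,3) (3,1,5,2) (3,2,5,1) (5,1,3,2) (5,2,3,1) (5,3,2,1) — 6.
Sync=week 5: (2,1,4,3) (3,1,4,2) (3,2,4,1) (4,1,3,2) (4,2,3,1) (4,3,2,1) — 6.
Summing: 3 + 5 + 6 + 6 = 20.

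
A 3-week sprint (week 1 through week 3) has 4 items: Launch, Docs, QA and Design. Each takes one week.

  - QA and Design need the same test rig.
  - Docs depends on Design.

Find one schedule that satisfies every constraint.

Design=week 1; Launch=week 1; QA=week 2; Docs=week 2

Checking: Design(week 1) before Docs(week 2); QA(week 2) != Design(week 1).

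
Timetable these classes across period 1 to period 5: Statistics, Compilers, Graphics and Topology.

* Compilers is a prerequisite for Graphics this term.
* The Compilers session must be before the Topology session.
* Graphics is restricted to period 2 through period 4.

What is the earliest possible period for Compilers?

Downstream work caps Compilers at period 3.
Compilers at period 1 is achievable: Statistics -> period 1, Compilers -> period 1, Graphics -> period 2, Topology -> period 2.

period 1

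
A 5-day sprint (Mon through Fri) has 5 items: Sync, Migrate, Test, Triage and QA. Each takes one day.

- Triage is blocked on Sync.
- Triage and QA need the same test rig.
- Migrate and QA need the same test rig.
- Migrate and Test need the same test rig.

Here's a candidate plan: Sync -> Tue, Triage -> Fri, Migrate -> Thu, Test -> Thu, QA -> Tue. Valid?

No. Migrate and Test need the same test rig is not satisfied.

Triage and QA need the same test rig — holds.
Migrate and QA need the same test rig — holds.
Triage is blocked on Sync — holds.
Migrate and Test need the same test rig — violated.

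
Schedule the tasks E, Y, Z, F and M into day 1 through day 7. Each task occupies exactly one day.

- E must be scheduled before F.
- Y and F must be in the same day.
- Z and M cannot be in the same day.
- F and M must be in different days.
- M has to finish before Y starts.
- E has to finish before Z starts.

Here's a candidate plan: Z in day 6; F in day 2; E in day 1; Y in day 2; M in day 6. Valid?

No — it violates: Z and M cannot be in the same day

Y and F must be in the same day — holds.
F and M must be in different days — holds.
E must be scheduled before F — holds.
M has to finish before Y starts — violated.
E has to finish before Z starts — holds.
Z and M cannot be in the same day — violated.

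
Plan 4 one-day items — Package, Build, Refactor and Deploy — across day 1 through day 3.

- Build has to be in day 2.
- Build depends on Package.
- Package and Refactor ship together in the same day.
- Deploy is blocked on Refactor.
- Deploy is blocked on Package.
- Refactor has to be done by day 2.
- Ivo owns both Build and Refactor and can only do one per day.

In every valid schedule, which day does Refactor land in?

Refactor's window is day 1–day 2.
Build is fixed at day 2, and Refactor can't share a day with Build.
So Refactor must be day 1.

day 1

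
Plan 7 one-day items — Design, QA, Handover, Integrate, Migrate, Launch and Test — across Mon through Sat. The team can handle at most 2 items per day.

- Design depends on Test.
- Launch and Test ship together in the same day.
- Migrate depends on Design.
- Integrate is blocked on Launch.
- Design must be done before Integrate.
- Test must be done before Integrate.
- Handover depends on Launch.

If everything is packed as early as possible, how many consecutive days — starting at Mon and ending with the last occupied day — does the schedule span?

4 days

The precedence chain requires at least 3 distinct days.
With at most 2 per day and 7 work items, at least 4 days are needed.
4 works (last occupied day: Thu): for example Test=Mon; QA=Thu; Integrate=Wed; Design=Tue; Launch=Mon; Migrate=Wed; Handover=Tue.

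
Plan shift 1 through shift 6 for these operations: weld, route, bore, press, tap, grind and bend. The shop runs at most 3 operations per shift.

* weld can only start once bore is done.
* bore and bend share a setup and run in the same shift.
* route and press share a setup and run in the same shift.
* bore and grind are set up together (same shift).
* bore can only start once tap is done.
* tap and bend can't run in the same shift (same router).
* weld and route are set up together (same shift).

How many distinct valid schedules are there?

Splitting on weld: it can be shift 3 (1), shift 4 (3), shift 5 (6), shift 6 (10). Listing each branch's schedules as (route, bore, press, tap, grind, bend) by shift number:
weld=shift 3: (3,2,3,1,2,2) — 1.
weld=shift 4: (4,2,4,1,2,2) (4,3,4,1,3,3) (4,3,4,2,3,3) — 3.
weld=shift 5: (5,2,5,1,2,2) (5,3,5,1,3,3) (5,3,5,2,3,3) (5,4,5,1,4,4) (5,4,5,2,4,4) (5,4,5,3,4,4) — 6.
weld=shift 6: (6,2,6,1,2,2) (6,3,6,1,3,3) (6,3,6,2,3,3) (6,4,6,1,4,4) (6,4,6,2,4,4) (6,4,6,3,4,4) (6,5,6,1,5,5) (6,5,6,2,5,5) (6,5,6,3,5,5) (6,5,6,4,5,5) — 10.
Summing: 1 + 3 + 6 + 10 = 20.

20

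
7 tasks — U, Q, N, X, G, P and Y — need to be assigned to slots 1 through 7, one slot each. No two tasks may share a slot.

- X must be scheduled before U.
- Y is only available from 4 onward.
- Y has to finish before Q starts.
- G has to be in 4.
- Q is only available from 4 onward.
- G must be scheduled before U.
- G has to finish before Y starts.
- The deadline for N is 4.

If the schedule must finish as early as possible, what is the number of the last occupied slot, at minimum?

The precedence chain requires at least 3 distinct slots.
With at most 1 per slot and 7 tasks, at least 7 slots are needed.
Propagating the time windows through the other constraints, Q can't land before 6, so the schedule must run through at least slot 6.
7 works (last occupied slot: 7): for example G -> 4; X -> 2; U -> 7; Y -> 5; N -> 1; Q -> 6; P -> 3.

slot 7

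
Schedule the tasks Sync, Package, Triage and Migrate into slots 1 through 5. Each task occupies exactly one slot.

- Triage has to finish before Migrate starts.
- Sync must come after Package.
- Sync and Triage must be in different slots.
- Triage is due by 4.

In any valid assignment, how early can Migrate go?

Precedence pushes Migrate to at least 2.
Migrate at 2 is achievable: Triage in 1; Migrate in 2; Sync in 2; Package in 1.

2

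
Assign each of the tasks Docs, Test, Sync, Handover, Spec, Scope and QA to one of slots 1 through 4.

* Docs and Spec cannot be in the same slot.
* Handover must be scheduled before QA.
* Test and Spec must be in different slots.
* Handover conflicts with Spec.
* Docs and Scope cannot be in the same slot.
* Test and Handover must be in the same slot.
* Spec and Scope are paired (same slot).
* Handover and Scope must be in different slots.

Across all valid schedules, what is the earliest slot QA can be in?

2

Precedence pushes QA to at least 2.
QA at 2 is achievable: Handover in 1; QA in 2; Spec in 2; Docs in 1; Scope in 2; Test in 1; Sync in 1.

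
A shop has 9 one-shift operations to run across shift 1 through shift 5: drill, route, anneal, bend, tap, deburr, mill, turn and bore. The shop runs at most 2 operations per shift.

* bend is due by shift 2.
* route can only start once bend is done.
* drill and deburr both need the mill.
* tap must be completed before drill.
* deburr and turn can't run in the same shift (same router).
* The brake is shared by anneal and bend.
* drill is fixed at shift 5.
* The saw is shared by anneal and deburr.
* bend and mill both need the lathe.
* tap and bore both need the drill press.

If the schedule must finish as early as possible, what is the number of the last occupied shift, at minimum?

The precedence chain requires at least 2 distinct shifts.
With at most 2 per shift and 9 operations, at least 5 shifts are needed.
drill can't be placed before shift 5, so the schedule must run through at least shift 5.
5 works (last occupied shift: shift 5): for example anneal -> shift 2, drill -> shift 5, turn -> shift 4, bend -> shift 1, tap -> shift 1, deburr -> shift 3, bore -> shift 4, mill -> shift 3, route -> shift 2.

shift 5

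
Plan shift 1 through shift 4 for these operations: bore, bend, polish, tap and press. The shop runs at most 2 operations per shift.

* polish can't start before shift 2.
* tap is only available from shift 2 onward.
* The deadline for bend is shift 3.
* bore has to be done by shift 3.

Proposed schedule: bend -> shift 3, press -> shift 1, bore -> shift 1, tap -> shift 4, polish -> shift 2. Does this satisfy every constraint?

polish can't start before shift 2 — holds.
tap is only available from shift 2 onward — holds.
The deadline for bend is shift 3 — holds.
The shop runs at most 2 operations per shift — holds.
bore has to be done by shift 3 — holds.

Valid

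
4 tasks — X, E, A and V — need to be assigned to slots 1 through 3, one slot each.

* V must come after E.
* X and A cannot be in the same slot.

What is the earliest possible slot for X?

1

X at 1 is achievable: X -> 1; E -> 1; V -> 2; A -> 2.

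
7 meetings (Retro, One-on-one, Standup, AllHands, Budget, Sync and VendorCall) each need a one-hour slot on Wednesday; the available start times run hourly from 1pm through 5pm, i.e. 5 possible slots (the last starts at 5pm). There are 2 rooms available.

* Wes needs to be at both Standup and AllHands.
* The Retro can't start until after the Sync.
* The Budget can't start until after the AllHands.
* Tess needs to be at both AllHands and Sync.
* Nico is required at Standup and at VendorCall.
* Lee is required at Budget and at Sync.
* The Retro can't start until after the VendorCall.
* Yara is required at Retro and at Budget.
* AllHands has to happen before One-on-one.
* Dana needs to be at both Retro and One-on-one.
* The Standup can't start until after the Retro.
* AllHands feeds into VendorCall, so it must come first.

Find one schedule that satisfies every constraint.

Retro -> 3pm; Standup -> 4pm; VendorCall -> 2pm; One-on-one -> 4pm; AllHands -> 1pm; Budget -> 5pm; Sync -> 2pm

Checking: AllHands(1pm) before One-on-one(4pm); Retro(3pm) before Standup(4pm); AllHands(1pm) before Budget(5pm); AllHands(1pm) before VendorCall(2pm); VendorCall(2pm) before Retro(3pm); Sync(2pm) before Retro(3pm); Budget(5pm) != Sync(2pm); Retro(3pm) != One-on-one(4pm); Retro(3pm) != Budget(5pm); Standup(4pm) != AllHands(1pm); Standup(4pm) != VendorCall(2pm); AllHands(1pm) != Sync(2pm); max 2 per slot (cap 2).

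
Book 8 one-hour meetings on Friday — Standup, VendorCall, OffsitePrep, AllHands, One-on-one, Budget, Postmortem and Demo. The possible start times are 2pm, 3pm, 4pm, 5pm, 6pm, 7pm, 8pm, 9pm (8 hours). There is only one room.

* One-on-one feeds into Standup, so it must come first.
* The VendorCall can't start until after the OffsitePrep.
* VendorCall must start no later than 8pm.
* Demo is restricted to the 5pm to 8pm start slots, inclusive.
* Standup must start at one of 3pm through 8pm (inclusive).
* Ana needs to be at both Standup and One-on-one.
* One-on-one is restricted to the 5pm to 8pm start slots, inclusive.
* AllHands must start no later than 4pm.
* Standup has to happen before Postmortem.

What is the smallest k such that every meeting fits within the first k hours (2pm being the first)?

The precedence chain requires at least 3 distinct hours.
With at most 1 per hour and 8 meetings, at least 8 hours are needed.
Propagating the time windows through the other constraints, Postmortem can't land before 7pm — that is hour 6 counting from 2pm — so the schedule must run through at least 6 hours.
8 works (last occupied hour: 9pm): for example OffsitePrep -> 3pm; VendorCall -> 4pm; Budget -> 9pm; Standup -> 7pm; Postmortem -> 8pm; AllHands -> 2pm; Demo -> 6pm; One-on-one -> 5pm.

8 hours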